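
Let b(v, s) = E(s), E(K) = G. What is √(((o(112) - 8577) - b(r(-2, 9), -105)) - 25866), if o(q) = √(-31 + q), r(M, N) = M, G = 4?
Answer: I*√34438 ≈ 185.57*I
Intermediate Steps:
E(K) = 4
b(v, s) = 4
√(((o(112) - 8577) - b(r(-2, 9), -105)) - 25866) = √(((√(-31 + 112) - 8577) - 1*4) - 25866) = √(((√81 - 8577) - 4) - 25866) = √(((9 - 8577) - 4) - 25866) = √((-8568 - 4) - 25866) = √(-8572 - 25866) = √(-34438) = I*√34438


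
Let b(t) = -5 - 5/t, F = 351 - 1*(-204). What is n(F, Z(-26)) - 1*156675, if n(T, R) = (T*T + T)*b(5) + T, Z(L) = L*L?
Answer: -2007600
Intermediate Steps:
Z(L) = L²
F = 555 (F = 351 + 204 = 555)
n(T, R) = -6*T² - 5*T (n(T, R) = (T*T + T)*(-5 - 5/5) + T = (T² + T)*(-5 - 5*⅕) + T = (T + T²)*(-5 - 1) + T = (T + T²)*(-6) + T = (-6*T - 6*T²) + T = -6*T² - 5*T)
n(F, Z(-26)) - 1*156675 = -1*555*(5 + 6*555) - 1*156675 = -1*555*(5 + 3330) - 156675 = -1*555*3335 - 156675 = -1850925 - 156675 = -2007600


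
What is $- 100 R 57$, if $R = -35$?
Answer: $199500$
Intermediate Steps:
$- 100 R 57 = \left(-100\right) \left(-35\right) 57 = 3500 \cdot 57 = 199500$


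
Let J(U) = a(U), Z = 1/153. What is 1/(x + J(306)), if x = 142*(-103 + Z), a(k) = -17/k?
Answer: -102/1491763 ≈ -6.8375e-5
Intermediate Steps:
Z = 1/153 ≈ 0.0065359
x = -2237636/153 (x = 142*(-103 + 1/153) = 142*(-15758/153) = -2237636/153 ≈ -14625.)
J(U) = -17/U
1/(x + J(306)) = 1/(-2237636/153 - 17/306) = 1/(-2237636/153 - 17*1/306) = 1/(-2237636/153 - 1/18) = 1/(-1491763/102) = -102/1491763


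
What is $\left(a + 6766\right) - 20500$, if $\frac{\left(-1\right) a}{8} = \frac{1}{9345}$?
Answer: $- \frac{128344238}{9345} \approx -13734.0$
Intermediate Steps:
$a = - \frac{8}{9345} \approx -0.00085607$
$\left(a + 6766\right) - 20500 = \left(- \frac{8}{9345} + 6766\right) - 20500 = \frac{63228262}{9345} - 20500 = - \frac{128344238}{9345}$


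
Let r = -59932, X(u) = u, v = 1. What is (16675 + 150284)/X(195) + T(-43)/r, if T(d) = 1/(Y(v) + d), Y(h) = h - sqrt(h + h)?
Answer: 226037193957/264000460 - sqrt(2)/105600184 ≈ 856.20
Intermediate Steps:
Y(h) = h - sqrt(2)*sqrt(h) (Y(h) = h - sqrt(2*h) = h - sqrt(2)*sqrt(h))
T(d) = 1/(1 + d - sqrt(2)) (T(d) = 1/((1 - sqrt(2)*sqrt(1)) + d) = 1/((1 - 1*sqrt(2)*1) + d) = 1/((1 - sqrt(2)) + d) = 1/(1 + d - sqrt(2)))
(16675 + 150284)/X(195) + T(-43)/r = (16675 + 150284)/195 + 1/(1 - 43 - sqrt(2)*(-59932)) = 166959*(1/195) - 1/59932/(-42 - sqrt(2)) = 4281/5 - 1/(59932*(-42 - sqrt(2)))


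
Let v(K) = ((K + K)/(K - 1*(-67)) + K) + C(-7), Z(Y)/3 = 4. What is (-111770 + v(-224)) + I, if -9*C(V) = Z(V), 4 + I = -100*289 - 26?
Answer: -66374488/471 ≈ -1.4092e+5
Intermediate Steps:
Z(Y) = 12 (Z(Y) = 3*4 = 12)
I = -28930 (I = -4 + (-100*289 - 26) = -4 + (-28900 - 26) = -4 - 28926 = -28930)
C(V) = -4/3 (C(V) = -1/9*12 = -4/3)
v(K) = -4/3 + K + 2*K/(67 + K) (v(K) = ((K + K)/(K - 1*(-67)) + K) - 4/3 = ((2*K)/(K + 67) + K) - 4/3 = ((2*K)/(67 + K) + K) - 4/3 = (2*K/(67 + K) + K) - 4/3 = (K + 2*K/(67 + K)) - 4/3 = -4/3 + K + 2*K/(67 + K))
(-111770 + v(-224)) + I = (-111770 + (-268 + 3*(-224)**2 + 203*(-224))/(3*(67 - 224))) - 28930 = (-111770 + (1/3)*(-268 + 3*50176 - 45472)/(-157)) - 28930 = (-111770 + (1/3)*(-1/157)*(-268 + 150528 - 45472)) - 28930 = (-111770 + (1/3)*(-1/157)*104788) - 28930 = (-111770 - 104788/471) - 28930 = -52748458/471 - 28930 = -66374488/471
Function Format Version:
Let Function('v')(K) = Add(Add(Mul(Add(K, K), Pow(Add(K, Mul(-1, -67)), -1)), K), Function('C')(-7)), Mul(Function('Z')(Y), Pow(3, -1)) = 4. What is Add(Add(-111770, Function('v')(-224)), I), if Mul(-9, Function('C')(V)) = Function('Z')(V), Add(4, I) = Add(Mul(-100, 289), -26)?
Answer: Rational(-66374488, 471) ≈ -1.4092e+5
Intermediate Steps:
Function('Z')(Y) = 12 (Function('Z')(Y) = Mul(3, 4) = 12)
I = -28930 (I = Add(-4, Add(Mul(-100, 289), -26)) = Add(-4, Add(-28900, -26)) = Add(-4, -28926) = -28930)
Function('C')(V) = Rational(-4, 3) (Function('C')(V) = Mul(Rational(-1, 9), 12) = Rational(-4, 3))
Function('v')(K) = Add(Rational(-4, 3), K, Mul(2, K, Pow(Add(67, K), -1))) (Function('v')(K) = Add(Add(Mul(Add(K, K), Pow(Add(K, Mul(-1, -67)), -1)), K), Rational(-4, 3)) = Add(Add(Mul(Mul(2, K), Pow(Add(K, 67), -1)), K), Rational(-4, 3)) = Add(Add(Mul(Mul(2, K), Pow(Add(67, K), -1)), K), Rational(-4, 3)) = Add(Add(Mul(2, K, Pow(Add(67, K), -1)), K), Rational(-4, 3)) = Add(Add(K, Mul(2, K, Pow(Add(67, K), -1))), Rational(-4, 3)) = Add(Rational(-4, 3), K, Mul(2, K, Pow(Add(67, K), -1))))
Add(Add(-111770, Function('v')(-224)), I) = Add(Add(-111770, Mul(Rational(1, 3), Pow(Add(67, -224), -1), Add(-268, Mul(3, Pow(-224, 2)), Mul(203, -224)))), -28930) = Add(Add(-111770, Mul(Rational(1, 3), Pow(-157, -1), Add(-268, Mul(3, 50176), -45472))), -28930) = Add(Add(-111770, Mul(Rational(1, 3), Rational(-1, 157), Add(-268, 150528, -45472))), -28930) = Add(Add(-111770, Mul(Rational(1, 3), Rational(-1, 157), 104788)), -28930) = Add(Add(-111770, Rational(-104788, 471)), -28930) = Add(Rational(-52748458, 471), -28930) = Rational(-66374488, 471)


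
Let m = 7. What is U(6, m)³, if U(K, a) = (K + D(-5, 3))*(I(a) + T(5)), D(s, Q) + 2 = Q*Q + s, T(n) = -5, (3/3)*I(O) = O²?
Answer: 43614208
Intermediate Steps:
I(O) = O²
D(s, Q) = -2 + s + Q² (D(s, Q) = -2 + (Q*Q + s) = -2 + (Q² + s) = -2 + (s + Q²) = -2 + s + Q²)
U(K, a) = (-5 + a²)*(2 + K) (U(K, a) = (K + (-2 - 5 + 3²))*(a² - 5) = (K + (-2 - 5 + 9))*(-5 + a²) = (K + 2)*(-5 + a²) = (2 + K)*(-5 + a²) = (-5 + a²)*(2 + K))
U(6, m)³ = (-10 - 5*6 + 2*7² + 6*7²)³ = (-10 - 30 + 2*49 + 6*49)³ = (-10 - 30 + 98 + 294)³ = 352³ = 43614208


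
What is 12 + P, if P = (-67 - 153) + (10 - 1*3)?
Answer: -201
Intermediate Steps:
P = -213 (P = -220 + (10 - 3) = -220 + 7 = -213)
12 + P = 12 - 213 = -201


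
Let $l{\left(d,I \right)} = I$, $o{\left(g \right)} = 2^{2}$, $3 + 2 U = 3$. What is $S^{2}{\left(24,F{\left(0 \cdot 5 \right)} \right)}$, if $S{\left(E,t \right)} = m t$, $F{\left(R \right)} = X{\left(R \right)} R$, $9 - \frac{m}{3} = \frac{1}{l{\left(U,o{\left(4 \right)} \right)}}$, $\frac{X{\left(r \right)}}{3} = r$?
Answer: $0$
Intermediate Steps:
$U = 0$ ($U = - \frac{3}{2} + \frac{1}{2} \cdot 3 = - \frac{3}{2} + \frac{3}{2} = 0$)
$X{\left(r \right)} = 3 r$
$o{\left(g \right)} = 4$
$m = \frac{105}{4}$ ($m = 27 - \frac{3}{4} = \frac{105}{4} \approx 26.25$)
$F{\left(R \right)} = 3 R^{2}$ ($F{\left(R \right)} = 3 R R = 3 R^{2}$)
$S{\left(E,t \right)} = \frac{105 t}{4}$
$S^{2}{\left(24,F{\left(0 \cdot 5 \right)} \right)} = \left(\frac{105 \cdot 3 \left(0 \cdot 5\right)^{2}}{4}\right)^{2} = \left(\frac{105 \cdot 3 \cdot 0^{2}}{4}\right)^{2} = \left(\frac{105 \cdot 3 \cdot 0}{4}\right)^{2} = \left(\frac{105}{4} \cdot 0\right)^{2} = 0^{2} = 0$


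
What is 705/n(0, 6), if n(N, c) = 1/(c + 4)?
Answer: 7050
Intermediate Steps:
n(N, c) = 1/(4 + c)
705/n(0, 6) = 705/1/(4 + 6) = 705/1/10 = 705/(⅒) = 10*705 = 7050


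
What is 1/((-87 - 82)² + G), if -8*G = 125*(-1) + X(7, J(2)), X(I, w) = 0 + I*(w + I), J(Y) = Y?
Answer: 4/114275 ≈ 3.5003e-5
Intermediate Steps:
X(I, w) = I*(I + w) (X(I, w) = 0 + I*(I + w) = I*(I + w))
G = 31/4 (G = -(125*(-1) + 7*(7 + 2))/8 = -(-125 + 7*9)/8 = -(-125 + 63)/8 = -⅛*(-62) = 31/4 ≈ 7.7500)
1/((-87 - 82)² + G) = 1/((-87 - 82)² + 31/4) = 1/((-169)² + 31/4) = 1/(28561 + 31/4) = 1/(114275/4) = 4/114275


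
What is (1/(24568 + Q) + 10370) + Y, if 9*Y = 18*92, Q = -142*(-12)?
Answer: 277274689/26272 ≈ 10554.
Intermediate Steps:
Q = 1704
Y = 184 (Y = (18*92)/9 = (⅑)*1656 = 184)
(1/(24568 + Q) + 10370) + Y = (1/(24568 + 1704) + 10370) + 184 = (1/26272 + 10370) + 184 = 272440641/26272 + 184 = 277274689/26272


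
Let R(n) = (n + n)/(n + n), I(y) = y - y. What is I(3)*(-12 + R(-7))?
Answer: 0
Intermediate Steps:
I(y) = 0
R(n) = 1 (R(n) = (2*n)/((2*n)) = (2*n)*(1/(2*n)) = 1)
I(3)*(-12 + R(-7)) = 0*(-12 + 1) = 0*(-11) = 0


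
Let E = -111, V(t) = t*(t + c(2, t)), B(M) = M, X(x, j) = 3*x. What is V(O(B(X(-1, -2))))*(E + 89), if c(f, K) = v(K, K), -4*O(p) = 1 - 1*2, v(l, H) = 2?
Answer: -99/8 ≈ -12.375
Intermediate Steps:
O(p) = 1/4 (O(p) = -(1 - 1*2)/4 = -(1 - 2)/4 = -1/4*(-1) = 1/4)
c(f, K) = 2
V(t) = t*(2 + t) (V(t) = t*(t + 2) = t*(2 + t))
V(O(B(X(-1, -2))))*(E + 89) = ((2 + 1/4)/4)*(-111 + 89) = ((1/4)*(9/4))*(-22) = (9/16)*(-22) = -99/8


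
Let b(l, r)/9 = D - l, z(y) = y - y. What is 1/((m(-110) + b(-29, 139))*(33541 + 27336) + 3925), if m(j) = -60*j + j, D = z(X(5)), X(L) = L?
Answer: 1/410984552 ≈ 2.4332e-9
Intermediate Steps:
z(y) = 0
D = 0
m(j) = -59*j
b(l, r) = -9*l (b(l, r) = 9*(0 - l) = 9*(-l) = -9*l)
1/((m(-110) + b(-29, 139))*(33541 + 27336) + 3925) = 1/((-59*(-110) - 9*(-29))*(33541 + 27336) + 3925) = 1/((6490 + 261)*60877 + 3925) = 1/(6751*60877 + 3925) = 1/(410980627 + 3925) = 1/410984552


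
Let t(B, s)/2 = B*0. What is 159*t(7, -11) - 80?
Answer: -80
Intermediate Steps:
t(B, s) = 0 (t(B, s) = 2*(B*0) = 2*0 = 0)
159*t(7, -11) - 80 = 159*0 - 80 = 0 - 80 = -80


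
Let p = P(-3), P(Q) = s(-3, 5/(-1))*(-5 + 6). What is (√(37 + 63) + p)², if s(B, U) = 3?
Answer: 169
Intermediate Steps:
P(Q) = 3 (P(Q) = 3*(-5 + 6) = 3*1 = 3)
p = 3
(√(37 + 63) + p)² = (√(37 + 63) + 3)² = (√100 + 3)² = (10 + 3)² = 13² = 169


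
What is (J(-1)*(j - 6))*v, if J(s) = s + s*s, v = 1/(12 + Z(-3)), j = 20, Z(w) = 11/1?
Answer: 0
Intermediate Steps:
Z(w) = 11 (Z(w) = 11*1 = 11)
v = 1/23 (v = 1/(12 + 11) = 1/23 ≈ 0.043478)
J(s) = s + s²
(J(-1)*(j - 6))*v = ((-(1 - 1))*(20 - 6))*(1/23) = (-1*0*14)*(1/23) = (0*14)*(1/23) = 0*(1/23) = 0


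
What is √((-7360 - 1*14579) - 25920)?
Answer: I*√47859 ≈ 218.77*I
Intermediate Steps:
√((-7360 - 1*14579) - 25920) = √((-7360 - 14579) - 25920) = √(-21939 - 25920) = √(-47859) = I*√47859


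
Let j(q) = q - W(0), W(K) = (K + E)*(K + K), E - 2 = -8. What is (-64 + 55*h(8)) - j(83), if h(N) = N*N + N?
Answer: 3813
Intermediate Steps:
E = -6 (E = 2 - 8 = -6)
W(K) = 2*K*(-6 + K) (W(K) = (K - 6)*(K + K) = (-6 + K)*(2*K) = 2*K*(-6 + K))
h(N) = N + N**2 (h(N) = N**2 + N = N + N**2)
j(q) = q (j(q) = q - 2*0*(-6 + 0) = q - 2*0*(-6) = q - 1*0 = q + 0 = q)
(-64 + 55*h(8)) - j(83) = (-64 + 55*(8*(1 + 8))) - 1*83 = (-64 + 55*(8*9)) - 83 = (-64 + 55*72) - 83 = (-64 + 3960) - 83 = 3896 - 83 = 3813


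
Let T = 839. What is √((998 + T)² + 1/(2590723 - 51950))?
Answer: 3*√2416704468045110086/2538773 ≈ 1837.0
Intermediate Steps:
√((998 + T)² + 1/(2590723 - 51950)) = √((998 + 839)² + 1/(2590723 - 51950)) = √(1837² + 1/2538773) = √(3374569 + 1/2538773) = √(8567264663838/2538773) = 3*√2416704468045110086/2538773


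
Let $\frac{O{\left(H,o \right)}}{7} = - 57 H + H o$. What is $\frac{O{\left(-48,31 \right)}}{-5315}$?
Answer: $- \frac{8736}{5315} \approx -1.6437$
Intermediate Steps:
$O{\left(H,o \right)} = - 399 H + 7 H o$ ($O{\left(H,o \right)} = 7 \left(- 57 H + H o\right) = - 399 H + 7 H o$)
$\frac{O{\left(-48,31 \right)}}{-5315} = \frac{7 \left(-48\right) \left(-57 + 31\right)}{-5315} = 7 \left(-48\right) \left(-26\right) \left(- \frac{1}{5315}\right) = 8736 \left(- \frac{1}{5315}\right) = - \frac{8736}{5315}$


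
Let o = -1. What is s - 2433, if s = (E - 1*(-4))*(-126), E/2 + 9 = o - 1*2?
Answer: 87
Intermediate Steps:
E = -24 (E = -18 + 2*(-1 - 1*2) = -18 + 2*(-1 - 2) = -18 + 2*(-3) = -18 - 6 = -24)
s = 2520 (s = (-24 - 1*(-4))*(-126) = (-24 + 4)*(-126) = -20*(-126) = 2520)
s - 2433 = 2520 - 2433 = 87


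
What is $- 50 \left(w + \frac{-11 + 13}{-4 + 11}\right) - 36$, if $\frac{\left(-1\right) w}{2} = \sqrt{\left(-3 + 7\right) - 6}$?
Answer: $- \frac{352}{7} + 100 i \sqrt{2} \approx -50.286 + 141.42 i$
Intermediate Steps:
$w = - 2 i \sqrt{2}$ ($w = - 2 \sqrt{\left(-3 + 7\right) - 6} = - 2 \sqrt{4 - 6} = - 2 \sqrt{-2} = - 2 i \sqrt{2} \approx - 2.8284 i$)
$- 50 \left(w + \frac{-11 + 13}{-4 + 11}\right) - 36 = - 50 \left(- 2 i \sqrt{2} + \frac{-11 + 13}{-4 + 11}\right) - 36 = - 50 \left(- 2 i \sqrt{2} + \frac{2}{7}\right) - 36 = - 50 \left(\frac{2}{7} - 2 i \sqrt{2}\right) - 36 = \left(- \frac{100}{7} + 100 i \sqrt{2}\right) - 36 = - \frac{352}{7} + 100 i \sqrt{2}$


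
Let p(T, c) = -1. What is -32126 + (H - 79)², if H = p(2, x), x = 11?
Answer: -25726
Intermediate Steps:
H = -1
-32126 + (H - 79)² = -32126 + (-1 - 79)² = -32126 + (-80)² = -32126 + 6400 = -25726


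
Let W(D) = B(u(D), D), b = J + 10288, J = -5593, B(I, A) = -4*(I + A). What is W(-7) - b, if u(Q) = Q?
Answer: -4639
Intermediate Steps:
B(I, A) = -4*A - 4*I (B(I, A) = -4*(A + I) = -4*A - 4*I)
b = 4695 (b = -5593 + 10288 = 4695)
W(D) = -8*D (W(D) = -4*D - 4*D = -8*D)
W(-7) - b = -8*(-7) - 1*4695 = 56 - 4695 = -4639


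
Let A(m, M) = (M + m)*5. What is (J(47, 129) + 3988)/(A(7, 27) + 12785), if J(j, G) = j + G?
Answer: 4164/12955 ≈ 0.32142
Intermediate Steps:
A(m, M) = 5*M + 5*m
J(j, G) = G + j
(J(47, 129) + 3988)/(A(7, 27) + 12785) = ((129 + 47) + 3988)/((5*27 + 5*7) + 12785) = (176 + 3988)/((135 + 35) + 12785) = 4164/(170 + 12785) = 4164/12955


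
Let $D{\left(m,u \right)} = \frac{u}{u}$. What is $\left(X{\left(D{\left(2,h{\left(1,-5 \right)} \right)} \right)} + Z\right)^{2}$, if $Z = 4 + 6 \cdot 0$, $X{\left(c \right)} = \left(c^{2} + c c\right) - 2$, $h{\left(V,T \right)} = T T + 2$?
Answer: $16$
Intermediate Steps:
$h{\left(V,T \right)} = 2 + T^{2}$ ($h{\left(V,T \right)} = T^{2} + 2 = 2 + T^{2}$)
$D{\left(m,u \right)} = 1$
$X{\left(c \right)} = -2 + 2 c^{2}$ ($X{\left(c \right)} = \left(c^{2} + c^{2}\right) - 2 = 2 c^{2} - 2 = -2 + 2 c^{2}$)
$Z = 4$ ($Z = 4 + 0 = 4$)
$\left(X{\left(D{\left(2,h{\left(1,-5 \right)} \right)} \right)} + Z\right)^{2} = \left(\left(-2 + 2 \cdot 1^{2}\right) + 4\right)^{2} = \left(\left(-2 + 2 \cdot 1\right) + 4\right)^{2} = \left(\left(-2 + 2\right) + 4\right)^{2} = \left(0 + 4\right)^{2} = 4^{2} = 16$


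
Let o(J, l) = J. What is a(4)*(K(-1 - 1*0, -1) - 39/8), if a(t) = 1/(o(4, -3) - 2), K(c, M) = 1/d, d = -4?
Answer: -41/16 ≈ -2.5625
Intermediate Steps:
K(c, M) = -¼ (K(c, M) = 1/(-4) = -¼)
a(t) = ½ (a(t) = 1/(4 - 2) = 1/2 = ½)
a(4)*(K(-1 - 1*0, -1) - 39/8) = (-¼ - 39/8)/2 = (½)*(-41/8) = -41/16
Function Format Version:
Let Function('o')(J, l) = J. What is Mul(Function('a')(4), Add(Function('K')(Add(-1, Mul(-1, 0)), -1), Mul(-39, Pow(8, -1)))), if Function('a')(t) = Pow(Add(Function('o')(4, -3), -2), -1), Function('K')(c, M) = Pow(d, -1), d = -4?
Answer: Rational(-41, 16) ≈ -2.5625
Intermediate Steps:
Function('K')(c, M) = Rational(-1, 4) (Function('K')(c, M) = Pow(-4, -1) = Rational(-1, 4))
Function('a')(t) = Rational(1, 2) (Function('a')(t) = Pow(Add(4, -2), -1) = Pow(2, -1) = Rational(1, 2))
Mul(Function('a')(4), Add(Function('K')(Add(-1, Mul(-1, 0)), -1), Mul(-39, Pow(8, -1)))) = Mul(Rational(1, 2), Add(Rational(-1, 4), Mul(-39, Pow(8, -1)))) = Mul(Rational(1, 2), Add(Rational(-1, 4), Mul(-39, Rational(1, 8)))) = Mul(Rational(1, 2), Add(Rational(-1, 4), Rational(-39, 8))) = Mul(Rational(1, 2), Rational(-41, 8)) = Rational(-41, 16)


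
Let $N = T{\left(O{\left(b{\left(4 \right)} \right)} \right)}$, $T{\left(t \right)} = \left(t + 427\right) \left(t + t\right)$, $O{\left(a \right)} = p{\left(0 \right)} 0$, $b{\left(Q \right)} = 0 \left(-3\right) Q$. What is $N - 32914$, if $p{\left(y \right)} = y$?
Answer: $-32914$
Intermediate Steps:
$b{\left(Q \right)} = 0$ ($b{\left(Q \right)} = 0 Q = 0$)
$O{\left(a \right)} = 0$ ($O{\left(a \right)} = 0 \cdot 0 = 0$)
$T{\left(t \right)} = 2 t \left(427 + t\right)$ ($T{\left(t \right)} = \left(427 + t\right) 2 t = 2 t \left(427 + t\right)$)
$N = 0$ ($N = 2 \cdot 0 \left(427 + 0\right) = 2 \cdot 0 \cdot 427 = 0$)
$N - 32914 = 0 - 32914 = -32914$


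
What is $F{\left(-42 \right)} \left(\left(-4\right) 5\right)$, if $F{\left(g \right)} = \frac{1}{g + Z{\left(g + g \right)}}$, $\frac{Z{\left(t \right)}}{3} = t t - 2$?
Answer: $- \frac{1}{1056} \approx -0.00094697$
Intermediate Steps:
$Z{\left(t \right)} = -6 + 3 t^{2}$ ($Z{\left(t \right)} = 3 \left(t t - 2\right) = 3 \left(t^{2} - 2\right) = 3 \left(-2 + t^{2}\right) = -6 + 3 t^{2}$)
$F{\left(g \right)} = \frac{1}{-6 + g + 12 g^{2}}$ ($F{\left(g \right)} = \frac{1}{g + \left(-6 + 3 \left(g + g\right)^{2}\right)} = \frac{1}{g + \left(-6 + 3 \left(2 g\right)^{2}\right)} = \frac{1}{g + \left(-6 + 3 \cdot 4 g^{2}\right)} = \frac{1}{g + \left(-6 + 12 g^{2}\right)} = \frac{1}{-6 + g + 12 g^{2}}$)
$F{\left(-42 \right)} \left(\left(-4\right) 5\right) = \frac{\left(-4\right) 5}{-6 - 42 + 12 \left(-42\right)^{2}} = \frac{1}{-6 - 42 + 12 \cdot 1764} \left(-20\right) = \frac{1}{-6 - 42 + 21168} \left(-20\right) = \frac{1}{21120} \left(-20\right) = - \frac{1}{1056}$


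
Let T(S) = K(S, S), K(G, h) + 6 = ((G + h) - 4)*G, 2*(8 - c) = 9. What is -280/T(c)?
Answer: -560/9 ≈ -62.222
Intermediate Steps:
c = 7/2 (c = 8 - 1/2*9 = 8 - 9/2 = 7/2 ≈ 3.5000)
K(G, h) = -6 + G*(-4 + G + h) (K(G, h) = -6 + ((G + h) - 4)*G = -6 + (-4 + G + h)*G = -6 + G*(-4 + G + h))
T(S) = -6 - 4*S + 2*S**2 (T(S) = -6 + S**2 - 4*S + S*S = -6 + S**2 - 4*S + S**2 = -6 - 4*S + 2*S**2)
-280/T(c) = -280/(-6 - 4*7/2 + 2*(7/2)**2) = -280/(-6 - 14 + 2*(49/4)) = -280/(-6 - 14 + 49/2) = -280/9/2 = -280*2/9 = -560/9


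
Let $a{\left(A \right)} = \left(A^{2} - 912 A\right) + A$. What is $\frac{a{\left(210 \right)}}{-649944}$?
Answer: $\frac{24535}{108324} \approx 0.2265$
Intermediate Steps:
$a{\left(A \right)} = A^{2} - 911 A$
$\frac{a{\left(210 \right)}}{-649944} = \frac{210 \left(-911 + 210\right)}{-649944} = 210 \left(-701\right) \left(- \frac{1}{649944}\right) = \left(-147210\right) \left(- \frac{1}{649944}\right) = \frac{24535}{108324}$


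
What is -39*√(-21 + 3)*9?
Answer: -1053*I*√2 ≈ -1489.2*I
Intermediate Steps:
-39*√(-21 + 3)*9 = -117*I*√2*9 = -1053*I*√2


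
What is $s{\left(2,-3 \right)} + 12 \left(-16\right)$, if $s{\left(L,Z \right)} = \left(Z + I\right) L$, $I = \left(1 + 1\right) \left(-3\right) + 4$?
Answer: $-202$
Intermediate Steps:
$I = -2$ ($I = 2 \left(-3\right) + 4 = -6 + 4 = -2$)
$s{\left(L,Z \right)} = L \left(-2 + Z\right)$ ($s{\left(L,Z \right)} = \left(Z - 2\right) L = \left(-2 + Z\right) L = L \left(-2 + Z\right)$)
$s{\left(2,-3 \right)} + 12 \left(-16\right) = 2 \left(-2 - 3\right) + 12 \left(-16\right) = 2 \left(-5\right) - 192 = -10 - 192 = -202$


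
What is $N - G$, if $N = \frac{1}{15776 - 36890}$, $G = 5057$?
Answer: $- \frac{106773499}{21114} \approx -5057.0$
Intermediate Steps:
$N = - \frac{1}{21114}$ ($N = \frac{1}{-21114} = - \frac{1}{21114} \approx -4.7362 \cdot 10^{-5}$)
$N - G = - \frac{1}{21114} - 5057 = - \frac{106773499}{21114}$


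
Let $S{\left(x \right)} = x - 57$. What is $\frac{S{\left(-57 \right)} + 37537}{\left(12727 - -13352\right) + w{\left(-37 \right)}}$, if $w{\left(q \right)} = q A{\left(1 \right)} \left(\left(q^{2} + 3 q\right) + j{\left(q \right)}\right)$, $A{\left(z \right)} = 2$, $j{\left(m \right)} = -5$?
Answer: $- \frac{37423}{66643} \approx -0.56154$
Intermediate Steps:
$w{\left(q \right)} = 2 q \left(-5 + q^{2} + 3 q\right)$ ($w{\left(q \right)} = q 2 \left(\left(q^{2} + 3 q\right) - 5\right) = 2 q \left(-5 + q^{2} + 3 q\right)$)
$S{\left(x \right)} = -57 + x$
$\frac{S{\left(-57 \right)} + 37537}{\left(12727 - -13352\right) + w{\left(-37 \right)}} = \frac{\left(-57 - 57\right) + 37537}{\left(12727 - -13352\right) + 2 \left(-37\right) \left(-5 + \left(-37\right)^{2} + 3 \left(-37\right)\right)} = \frac{-114 + 37537}{\left(12727 + 13352\right) + 2 \left(-37\right) \left(-5 + 1369 - 111\right)} = \frac{37423}{26079 + 2 \left(-37\right) 1253} = \frac{37423}{26079 - 92722} = \frac{37423}{-66643} = 37423 \left(- \frac{1}{66643}\right) = - \frac{37423}{66643}$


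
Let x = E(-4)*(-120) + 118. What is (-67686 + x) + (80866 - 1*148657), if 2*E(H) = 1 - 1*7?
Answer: -134999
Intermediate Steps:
E(H) = -3 (E(H) = (1 - 1*7)/2 = (1 - 7)/2 = (1/2)*(-6) = -3)
x = 478 (x = -3*(-120) + 118 = 360 + 118 = 478)
(-67686 + x) + (80866 - 1*148657) = (-67686 + 478) + (80866 - 1*148657) = -67208 + (80866 - 148657) = -67208 - 67791 = -134999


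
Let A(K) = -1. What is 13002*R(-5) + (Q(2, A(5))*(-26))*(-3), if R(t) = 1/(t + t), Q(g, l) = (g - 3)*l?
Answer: -6111/5 ≈ -1222.2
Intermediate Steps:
Q(g, l) = l*(-3 + g) (Q(g, l) = (-3 + g)*l = l*(-3 + g))
R(t) = 1/(2*t)
13002*R(-5) + (Q(2, A(5))*(-26))*(-3) = 13002*((½)/(-5)) + (-(-3 + 2)*(-26))*(-3) = 13002*((½)*(-⅕)) + (-1*(-1)*(-26))*(-3) = 13002*(-⅒) + (1*(-26))*(-3) = -6501/5 - 26*(-3) = -6501/5 + 78 = -6111/5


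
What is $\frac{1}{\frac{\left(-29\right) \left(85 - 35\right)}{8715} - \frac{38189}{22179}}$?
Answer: $- \frac{4295333}{8110593} \approx -0.5296$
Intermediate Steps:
$\frac{1}{\frac{\left(-29\right) \left(85 - 35\right)}{8715} - \frac{38189}{22179}} = \frac{1}{\left(-29\right) 50 \cdot \frac{1}{8715} - \frac{38189}{22179}} = \frac{1}{\left(-1450\right) \frac{1}{8715} - \frac{38189}{22179}} = \frac{1}{- \frac{290}{1743} - \frac{38189}{22179}} = \frac{1}{- \frac{8110593}{4295333}} = - \frac{4295333}{8110593}$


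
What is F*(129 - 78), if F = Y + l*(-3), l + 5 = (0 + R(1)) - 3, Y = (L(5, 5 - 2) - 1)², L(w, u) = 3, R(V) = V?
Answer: 1275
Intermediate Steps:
Y = 4 (Y = (3 - 1)² = 2² = 4)
l = -7 (l = -5 + ((0 + 1) - 3) = -5 + (1 - 3) = -5 - 2 = -7)
F = 25 (F = 4 - 7*(-3) = 4 + 21 = 25)
F*(129 - 78) = 25*(129 - 78) = 25*51 = 1275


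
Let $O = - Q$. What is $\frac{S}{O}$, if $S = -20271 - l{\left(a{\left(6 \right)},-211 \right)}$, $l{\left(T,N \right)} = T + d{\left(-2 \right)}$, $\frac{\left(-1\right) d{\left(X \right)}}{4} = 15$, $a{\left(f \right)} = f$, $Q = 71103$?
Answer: $\frac{6739}{23701} \approx 0.28433$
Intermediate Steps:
$d{\left(X \right)} = -60$ ($d{\left(X \right)} = \left(-4\right) 15 = -60$)
$l{\left(T,N \right)} = -60 + T$ ($l{\left(T,N \right)} = T - 60 = -60 + T$)
$O = -71103$ ($O = \left(-1\right) 71103 = -71103$)
$S = -20217$ ($S = -20271 - \left(-60 + 6\right) = -20271 - -54 = -20271 + 54 = -20217$)
$\frac{S}{O} = - \frac{20217}{-71103} = \left(-20217\right) \left(- \frac{1}{71103}\right) = \frac{6739}{23701}$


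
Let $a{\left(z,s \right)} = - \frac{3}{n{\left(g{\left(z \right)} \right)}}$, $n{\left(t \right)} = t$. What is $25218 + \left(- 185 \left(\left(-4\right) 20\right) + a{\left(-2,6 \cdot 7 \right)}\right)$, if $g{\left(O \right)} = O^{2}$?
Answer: $\frac{160069}{4} \approx 40017.0$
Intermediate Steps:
$a{\left(z,s \right)} = - \frac{3}{z^{2}}$
$25218 + \left(- 185 \left(\left(-4\right) 20\right) + a{\left(-2,6 \cdot 7 \right)}\right) = 25218 - \left(\frac{3}{4} + 185 \left(-4\right) 20\right) = 25218 - - \frac{59197}{4} = 25218 + \left(14800 - \frac{3}{4}\right) = 25218 + \frac{59197}{4} = \frac{160069}{4}$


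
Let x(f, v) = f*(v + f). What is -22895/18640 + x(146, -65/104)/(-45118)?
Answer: -142860595/84099952 ≈ -1.6987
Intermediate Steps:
x(f, v) = f*(f + v)
-22895/18640 + x(146, -65/104)/(-45118) = -22895/18640 + (146*(146 - 65/104))/(-45118) = -22895*1/18640 + (146*(146 - 65*1/104))*(-1/45118) = -4579/3728 + (146*(146 - 5/8))*(-1/45118) = -4579/3728 + (146*(1163/8))*(-1/45118) = -4579/3728 + (84899/4)*(-1/45118) = -4579/3728 - 84899/180472 = -142860595/84099952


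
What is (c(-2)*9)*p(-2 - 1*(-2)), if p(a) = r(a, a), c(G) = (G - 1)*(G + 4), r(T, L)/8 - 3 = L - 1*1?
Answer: -864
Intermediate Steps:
r(T, L) = 16 + 8*L (r(T, L) = 24 + 8*(L - 1*1) = 24 + 8*(L - 1) = 24 + 8*(-1 + L) = 24 + (-8 + 8*L) = 16 + 8*L)
c(G) = (-1 + G)*(4 + G)
p(a) = 16 + 8*a
(c(-2)*9)*p(-2 - 1*(-2)) = ((-4 + (-2)² + 3*(-2))*9)*(16 + 8*(-2 - 1*(-2))) = ((-4 + 4 - 6)*9)*(16 + 8*(-2 + 2)) = (-6*9)*(16 + 8*0) = -54*(16 + 0) = -54*16 = -864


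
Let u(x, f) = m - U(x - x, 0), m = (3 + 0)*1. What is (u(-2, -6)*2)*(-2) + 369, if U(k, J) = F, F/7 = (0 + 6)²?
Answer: 1365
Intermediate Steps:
F = 252 (F = 7*(0 + 6)² = 7*6² = 7*36 = 252)
m = 3 (m = 3*1 = 3)
U(k, J) = 252
u(x, f) = -249 (u(x, f) = 3 - 1*252 = 3 - 252 = -249)
(u(-2, -6)*2)*(-2) + 369 = -249*2*(-2) + 369 = -498*(-2) + 369 = 996 + 369 = 1365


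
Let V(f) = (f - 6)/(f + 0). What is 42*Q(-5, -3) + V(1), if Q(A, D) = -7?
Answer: -299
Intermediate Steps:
V(f) = (-6 + f)/f
42*Q(-5, -3) + V(1) = 42*(-7) + (-6 + 1)/1 = -294 + 1*(-5) = -294 - 5 = -299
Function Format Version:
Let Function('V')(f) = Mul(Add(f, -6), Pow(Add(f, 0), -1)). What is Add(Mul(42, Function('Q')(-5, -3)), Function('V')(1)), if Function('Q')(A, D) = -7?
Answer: -299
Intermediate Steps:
Function('V')(f) = Mul(Pow(f, -1), Add(-6, f)) (Function('V')(f) = Mul(Add(-6, f), Pow(f, -1)) = Mul(Pow(f, -1), Add(-6, f)))
Add(Mul(42, Function('Q')(-5, -3)), Function('V')(1)) = Add(Mul(42, -7), Mul(Pow(1, -1), Add(-6, 1))) = Add(-294, Mul(1, -5)) = Add(-294, -5) = -299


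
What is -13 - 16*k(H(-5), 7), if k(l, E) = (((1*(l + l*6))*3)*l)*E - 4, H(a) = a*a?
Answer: -1469949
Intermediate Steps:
H(a) = a²
k(l, E) = -4 + 21*E*l² (k(l, E) = (((1*(l + 6*l))*3)*l)*E - 4 = (((1*(7*l))*3)*l)*E - 4 = (((7*l)*3)*l)*E - 4 = ((21*l)*l)*E - 4 = (21*l²)*E - 4 = 21*E*l² - 4 = -4 + 21*E*l²)
-13 - 16*k(H(-5), 7) = -13 - 16*(-4 + 21*7*((-5)²)²) = -13 - 16*(-4 + 21*7*25²) = -13 - 16*(-4 + 21*7*625) = -13 - 16*(-4 + 91875) = -13 - 16*91871 = -13 - 1469936 = -1469949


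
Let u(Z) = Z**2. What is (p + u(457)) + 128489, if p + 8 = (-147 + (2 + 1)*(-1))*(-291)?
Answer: 380980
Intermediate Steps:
p = 43642 (p = -8 + (-147 + (2 + 1)*(-1))*(-291) = -8 + (-147 + 3*(-1))*(-291) = -8 + (-147 - 3)*(-291) = -8 - 150*(-291) = -8 + 43650 = 43642)
(p + u(457)) + 128489 = (43642 + 457**2) + 128489 = (43642 + 208849) + 128489 = 252491 + 128489 = 380980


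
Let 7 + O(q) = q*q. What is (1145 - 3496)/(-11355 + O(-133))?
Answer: -2351/6327 ≈ -0.37158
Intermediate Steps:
O(q) = -7 + q² (O(q) = -7 + q*q = -7 + q²)
(1145 - 3496)/(-11355 + O(-133)) = (1145 - 3496)/(-11355 + (-7 + (-133)²)) = -2351/(-11355 + (-7 + 17689)) = -2351/(-11355 + 17682) = -2351/6327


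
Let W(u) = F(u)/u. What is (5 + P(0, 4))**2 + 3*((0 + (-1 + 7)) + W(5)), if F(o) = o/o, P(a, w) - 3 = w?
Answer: 813/5 ≈ 162.60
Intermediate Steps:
P(a, w) = 3 + w
F(o) = 1
W(u) = 1/u
(5 + P(0, 4))**2 + 3*((0 + (-1 + 7)) + W(5)) = (5 + (3 + 4))**2 + 3*((0 + (-1 + 7)) + 1/5) = (5 + 7)**2 + 3*((0 + 6) + 1/5) = 12**2 + 3*(6 + 1/5) = 144 + 3*(31/5) = 144 + 93/5 = 813/5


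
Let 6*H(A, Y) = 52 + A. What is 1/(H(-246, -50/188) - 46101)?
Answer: -3/138400 ≈ -2.1676e-5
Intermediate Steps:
H(A, Y) = 26/3 + A/6 (H(A, Y) = (52 + A)/6 = 26/3 + A/6)
1/(H(-246, -50/188) - 46101) = 1/((26/3 + (⅙)*(-246)) - 46101) = 1/((26/3 - 41) - 46101) = 1/(-97/3 - 46101) = 1/(-138400/3) = -3/138400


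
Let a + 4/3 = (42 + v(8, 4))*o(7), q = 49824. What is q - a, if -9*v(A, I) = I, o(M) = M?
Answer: 445810/9 ≈ 49534.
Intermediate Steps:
v(A, I) = -I/9
a = 2606/9 (a = -4/3 + (42 - ⅑*4)*7 = -4/3 + (42 - 4/9)*7 = -4/3 + (374/9)*7 = -4/3 + 2618/9 = 2606/9 ≈ 289.56)
q - a = 49824 - 1*2606/9 = 49824 - 2606/9 = 445810/9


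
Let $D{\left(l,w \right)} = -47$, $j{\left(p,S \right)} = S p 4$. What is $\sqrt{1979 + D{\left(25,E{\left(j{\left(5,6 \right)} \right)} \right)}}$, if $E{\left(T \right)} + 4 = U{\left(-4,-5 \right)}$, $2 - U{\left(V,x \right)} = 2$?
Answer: $2 \sqrt{483} \approx 43.955$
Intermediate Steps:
$U{\left(V,x \right)} = 0$ ($U{\left(V,x \right)} = 2 - 2 = 0$)
$j{\left(p,S \right)} = 4 S p$
$E{\left(T \right)} = -4$ ($E{\left(T \right)} = -4 + 0 = -4$)
$\sqrt{1979 + D{\left(25,E{\left(j{\left(5,6 \right)} \right)} \right)}} = \sqrt{1979 - 47} = \sqrt{1932} = 2 \sqrt{483}$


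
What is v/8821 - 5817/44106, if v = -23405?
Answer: -361204229/129686342 ≈ -2.7852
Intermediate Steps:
v/8821 - 5817/44106 = -23405/8821 - 5817/44106 = -23405*1/8821 - 5817*1/44106 = -23405/8821 - 1939/14702 = -361204229/129686342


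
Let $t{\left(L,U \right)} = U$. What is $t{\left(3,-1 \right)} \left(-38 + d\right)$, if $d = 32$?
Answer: $6$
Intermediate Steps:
$t{\left(3,-1 \right)} \left(-38 + d\right) = - (-38 + 32) = \left(-1\right) \left(-6\right) = 6$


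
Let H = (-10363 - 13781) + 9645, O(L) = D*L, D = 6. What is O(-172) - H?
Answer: 13467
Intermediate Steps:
O(L) = 6*L
H = -14499 (H = -24144 + 9645 = -14499)
O(-172) - H = 6*(-172) - 1*(-14499) = -1032 + 14499 = 13467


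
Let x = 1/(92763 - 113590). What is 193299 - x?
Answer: 4025838274/20827 ≈ 1.9330e+5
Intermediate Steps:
x = -1/20827 (x = 1/(-20827) = -1/20827 ≈ -4.8015e-5)
193299 - x = 193299 - 1*(-1/20827) = 193299 + 1/20827 = 4025838274/20827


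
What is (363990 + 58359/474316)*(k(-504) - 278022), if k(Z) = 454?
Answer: -11980274769697008/118579 ≈ -1.0103e+11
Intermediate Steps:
(363990 + 58359/474316)*(k(-504) - 278022) = (363990 + 58359/474316)*(454 - 278022) = (363990 + 58359*(1/474316))*(-277568) = (363990 + 58359/474316)*(-277568) = (172646339199/474316)*(-277568) = -11980274769697008/118579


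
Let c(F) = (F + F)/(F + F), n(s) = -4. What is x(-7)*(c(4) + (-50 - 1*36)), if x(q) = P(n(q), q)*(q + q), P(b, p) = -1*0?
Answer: 0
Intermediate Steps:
P(b, p) = 0
c(F) = 1 (c(F) = (2*F)/((2*F)) = (2*F)*(1/(2*F)) = 1)
x(q) = 0 (x(q) = 0*(q + q) = 0*(2*q) = 0)
x(-7)*(c(4) + (-50 - 1*36)) = 0*(1 + (-50 - 1*36)) = 0*(1 + (-50 - 36)) = 0*(1 - 86) = 0*(-85) = 0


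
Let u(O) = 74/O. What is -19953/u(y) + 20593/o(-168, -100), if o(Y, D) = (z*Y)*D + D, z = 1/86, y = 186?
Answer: -7575315437/151700 ≈ -49936.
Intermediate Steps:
z = 1/86 ≈ 0.011628
o(Y, D) = D + D*Y/86 (o(Y, D) = (Y/86)*D + D = D*Y/86 + D = D + D*Y/86)
-19953/u(y) + 20593/o(-168, -100) = -19953/(74/186) + 20593/(((1/86)*(-100)*(86 - 168))) = -19953/(74*(1/186)) + 20593/(((1/86)*(-100)*(-82))) = -19953/37/93 + 20593/(4100/43) = -19953*93/37 + 20593*(43/4100) = -1855629/37 + 885499/4100 = -7575315437/151700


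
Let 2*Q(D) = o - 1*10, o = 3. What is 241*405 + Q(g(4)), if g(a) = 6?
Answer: 195203/2 ≈ 97602.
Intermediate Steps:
Q(D) = -7/2 (Q(D) = (3 - 1*10)/2 = (3 - 10)/2 = (½)*(-7) = -7/2)
241*405 + Q(g(4)) = 241*405 - 7/2 = 97605 - 7/2 = 195203/2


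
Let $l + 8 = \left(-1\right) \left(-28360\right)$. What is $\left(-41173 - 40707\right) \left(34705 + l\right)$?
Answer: $-5163107160$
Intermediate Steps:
$l = 28352$ ($l = -8 - -28360 = -8 + 28360 = 28352$)
$\left(-41173 - 40707\right) \left(34705 + l\right) = \left(-41173 - 40707\right) \left(34705 + 28352\right) = \left(-81880\right) 63057 = -5163107160$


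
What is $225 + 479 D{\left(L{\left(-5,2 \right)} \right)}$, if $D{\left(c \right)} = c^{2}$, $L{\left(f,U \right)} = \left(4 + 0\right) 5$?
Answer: $191825$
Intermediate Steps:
$L{\left(f,U \right)} = 20$ ($L{\left(f,U \right)} = 4 \cdot 5 = 20$)
$225 + 479 D{\left(L{\left(-5,2 \right)} \right)} = 225 + 479 \cdot 20^{2} = 225 + 479 \cdot 400 = 225 + 191600 = 191825$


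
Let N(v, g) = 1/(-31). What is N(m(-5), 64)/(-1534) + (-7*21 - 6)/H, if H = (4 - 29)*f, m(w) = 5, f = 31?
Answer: 234727/1188850 ≈ 0.19744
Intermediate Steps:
N(v, g) = -1/31
H = -775 (H = (4 - 29)*31 = -25*31 = -775)
N(m(-5), 64)/(-1534) + (-7*21 - 6)/H = -1/31/(-1534) + (-7*21 - 6)/(-775) = -1/31*(-1/1534) + (-147 - 6)*(-1/775) = 1/47554 - 153*(-1/775) = 1/47554 + 153/775 = 234727/1188850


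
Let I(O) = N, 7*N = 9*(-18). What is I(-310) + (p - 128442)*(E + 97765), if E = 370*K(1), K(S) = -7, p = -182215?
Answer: -206967459987/7 ≈ -2.9567e+10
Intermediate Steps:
N = -162/7 (N = (9*(-18))/7 = (⅐)*(-162) = -162/7 ≈ -23.143)
I(O) = -162/7
E = -2590 (E = 370*(-7) = -2590)
I(-310) + (p - 128442)*(E + 97765) = -162/7 + (-182215 - 128442)*(-2590 + 97765) = -162/7 - 310657*95175 = -162/7 - 29566779975 = -206967459987/7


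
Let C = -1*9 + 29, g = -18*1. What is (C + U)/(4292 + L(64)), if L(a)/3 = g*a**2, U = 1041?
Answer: -1061/216892 ≈ -0.0048918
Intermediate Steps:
g = -18
C = 20 (C = -9 + 29 = 20)
L(a) = -54*a**2 (L(a) = 3*(-18*a**2) = -54*a**2)
(C + U)/(4292 + L(64)) = (20 + 1041)/(4292 - 54*64**2) = 1061/(4292 - 54*4096) = 1061/(4292 - 221184) = 1061/(-216892) = 1061*(-1/216892) = -1061/216892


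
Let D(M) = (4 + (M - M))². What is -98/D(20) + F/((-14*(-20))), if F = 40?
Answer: -335/56 ≈ -5.9821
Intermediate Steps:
D(M) = 16 (D(M) = (4 + 0)² = 4² = 16)
-98/D(20) + F/((-14*(-20))) = -98/16 + 40/((-14*(-20))) = -98*1/16 + 40/280 = -49/8 + 40*(1/280) = -49/8 + ⅐ = -335/56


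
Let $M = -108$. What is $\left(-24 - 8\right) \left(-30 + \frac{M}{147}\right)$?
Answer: $\frac{48192}{49} \approx 983.51$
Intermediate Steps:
$\left(-24 - 8\right) \left(-30 + \frac{M}{147}\right) = \left(-24 - 8\right) \left(-30 - \frac{108}{147}\right) = - 32 \left(-30 - \frac{36}{49}\right) = \left(-32\right) \left(- \frac{1506}{49}\right) = \frac{48192}{49}$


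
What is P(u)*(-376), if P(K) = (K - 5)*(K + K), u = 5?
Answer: 0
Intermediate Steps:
P(K) = 2*K*(-5 + K) (P(K) = (-5 + K)*(2*K) = 2*K*(-5 + K))
P(u)*(-376) = (2*5*(-5 + 5))*(-376) = (2*5*0)*(-376) = 0*(-376) = 0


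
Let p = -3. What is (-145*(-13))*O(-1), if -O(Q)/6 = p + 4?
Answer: -11310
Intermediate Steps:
O(Q) = -6 (O(Q) = -6*(-3 + 4) = -6*1 = -6)
(-145*(-13))*O(-1) = -145*(-13)*(-6) = -29*(-65)*(-6) = 1885*(-6) = -11310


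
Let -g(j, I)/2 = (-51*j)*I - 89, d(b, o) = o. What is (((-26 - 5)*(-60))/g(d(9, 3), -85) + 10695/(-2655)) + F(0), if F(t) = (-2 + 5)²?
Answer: 5600735/1143066 ≈ 4.8997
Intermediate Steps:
g(j, I) = 178 + 102*I*j (g(j, I) = -2*((-51*j)*I - 89) = -2*(-51*I*j - 89) = -2*(-89 - 51*I*j) = 178 + 102*I*j)
F(t) = 9 (F(t) = 3² = 9)
(((-26 - 5)*(-60))/g(d(9, 3), -85) + 10695/(-2655)) + F(0) = (((-26 - 5)*(-60))/(178 + 102*(-85)*3) + 10695/(-2655)) + 9 = ((-31*(-60))/(178 - 26010) + 10695*(-1/2655)) + 9 = (1860/(-25832) - 713/177) + 9 = (1860*(-1/25832) - 713/177) + 9 = (-465/6458 - 713/177) + 9 = -4686859/1143066 + 9 = 5600735/1143066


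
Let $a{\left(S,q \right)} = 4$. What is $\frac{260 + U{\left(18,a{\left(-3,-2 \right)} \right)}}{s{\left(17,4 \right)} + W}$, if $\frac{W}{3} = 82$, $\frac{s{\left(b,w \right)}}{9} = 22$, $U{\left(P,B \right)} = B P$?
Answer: $\frac{83}{111} \approx 0.74775$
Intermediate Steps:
$s{\left(b,w \right)} = 198$ ($s{\left(b,w \right)} = 9 \cdot 22 = 198$)
$W = 246$ ($W = 3 \cdot 82 = 246$)
$\frac{260 + U{\left(18,a{\left(-3,-2 \right)} \right)}}{s{\left(17,4 \right)} + W} = \frac{260 + 4 \cdot 18}{198 + 246} = \frac{260 + 72}{444} = 332 \cdot \frac{1}{444} = \frac{83}{111}$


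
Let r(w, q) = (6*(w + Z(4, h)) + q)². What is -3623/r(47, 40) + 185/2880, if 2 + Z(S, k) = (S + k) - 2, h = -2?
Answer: 367213/13838400 ≈ 0.026536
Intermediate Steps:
Z(S, k) = -4 + S + k (Z(S, k) = -2 + ((S + k) - 2) = -2 + (-2 + S + k) = -4 + S + k)
r(w, q) = (-12 + q + 6*w)² (r(w, q) = (6*(w + (-4 + 4 - 2)) + q)² = (6*(w - 2) + q)² = (6*(-2 + w) + q)² = ((-12 + 6*w) + q)² = (-12 + q + 6*w)²)
-3623/r(47, 40) + 185/2880 = -3623/(-12 + 40 + 6*47)² + 185/2880 = -3623/(-12 + 40 + 282)² + 185*(1/2880) = -3623/(310²) + 37/576 = -3623/96100 + 37/576 = 367213/13838400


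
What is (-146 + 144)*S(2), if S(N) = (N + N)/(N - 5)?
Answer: 8/3 ≈ 2.6667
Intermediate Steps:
S(N) = 2*N/(-5 + N) (S(N) = (2*N)/(-5 + N) = 2*N/(-5 + N))
(-146 + 144)*S(2) = (-146 + 144)*(2*2/(-5 + 2)) = -4*2/(-3) = -4*2*(-1)/3 = -2*(-4/3) = 8/3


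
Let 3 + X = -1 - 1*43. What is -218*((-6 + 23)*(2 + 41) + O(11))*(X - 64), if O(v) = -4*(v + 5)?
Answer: 16140066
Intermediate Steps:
X = -47 (X = -3 + (-1 - 1*43) = -3 + (-1 - 43) = -3 - 44 = -47)
O(v) = -20 - 4*v (O(v) = -4*(5 + v) = -20 - 4*v)
-218*((-6 + 23)*(2 + 41) + O(11))*(X - 64) = -218*((-6 + 23)*(2 + 41) + (-20 - 4*11))*(-47 - 64) = -218*(17*43 + (-20 - 44))*(-111) = -218*(731 - 64)*(-111) = -145406*(-111) = -218*(-74037) = 16140066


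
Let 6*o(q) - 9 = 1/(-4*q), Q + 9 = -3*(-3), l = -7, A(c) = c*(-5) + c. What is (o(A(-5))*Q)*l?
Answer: 0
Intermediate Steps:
A(c) = -4*c (A(c) = -5*c + c = -4*c)
Q = 0 (Q = -9 - 3*(-3) = -9 + 9 = 0)
o(q) = 3/2 - 1/(24*q) (o(q) = 3/2 + 1/(6*((-4*q))) = 3/2 + (-1/(4*q))/6 = 3/2 - 1/(24*q))
(o(A(-5))*Q)*l = (((-1 + 36*(-4*(-5)))/(24*((-4*(-5)))))*0)*(-7) = (((1/24)*(-1 + 36*20)/20)*0)*(-7) = (((1/24)*(1/20)*(-1 + 720))*0)*(-7) = (((1/24)*(1/20)*719)*0)*(-7) = ((719/480)*0)*(-7) = 0*(-7) = 0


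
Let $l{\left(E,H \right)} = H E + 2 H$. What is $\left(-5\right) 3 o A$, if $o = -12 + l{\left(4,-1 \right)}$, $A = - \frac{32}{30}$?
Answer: $-288$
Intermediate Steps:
$l{\left(E,H \right)} = 2 H + E H$ ($l{\left(E,H \right)} = E H + 2 H = 2 H + E H$)
$A = - \frac{16}{15}$ ($A = \left(-32\right) \frac{1}{30} = - \frac{16}{15} \approx -1.0667$)
$o = -18$ ($o = -12 - \left(2 + 4\right) = -12 - 6 = -18$)
$\left(-5\right) 3 o A = \left(-5\right) 3 \left(-18\right) \left(- \frac{16}{15}\right) = \left(-15\right) \left(-18\right) \left(- \frac{16}{15}\right) = 270 \left(- \frac{16}{15}\right) = -288$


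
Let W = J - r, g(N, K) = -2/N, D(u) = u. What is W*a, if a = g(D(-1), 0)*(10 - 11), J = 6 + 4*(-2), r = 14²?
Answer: 396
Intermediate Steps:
r = 196
J = -2 (J = 6 - 8 = -2)
W = -198 (W = -2 - 1*196 = -2 - 196 = -198)
a = -2 (a = (-2/(-1))*(10 - 11) = -2*(-1)*(-1) = 2*(-1) = -2)
W*a = -198*(-2) = 396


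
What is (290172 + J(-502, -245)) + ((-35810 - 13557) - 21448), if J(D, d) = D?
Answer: 218855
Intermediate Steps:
(290172 + J(-502, -245)) + ((-35810 - 13557) - 21448) = (290172 - 502) + ((-35810 - 13557) - 21448) = 289670 + (-49367 - 21448) = 289670 - 70815 = 218855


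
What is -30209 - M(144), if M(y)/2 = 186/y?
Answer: -362539/12 ≈ -30212.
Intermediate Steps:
M(y) = 372/y (M(y) = 2*(186/y) = 372/y)
-30209 - M(144) = -30209 - 372/144 = -30209 - 1*31/12 = -30209 - 31/12 = -362539/12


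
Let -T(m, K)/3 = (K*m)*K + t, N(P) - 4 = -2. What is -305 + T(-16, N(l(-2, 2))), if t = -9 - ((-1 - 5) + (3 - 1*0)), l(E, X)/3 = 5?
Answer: -95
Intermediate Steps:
l(E, X) = 15 (l(E, X) = 3*5 = 15)
N(P) = 2 (N(P) = 4 - 2 = 2)
t = -6 (t = -9 - (-6 + (3 + 0)) = -9 - (-6 + 3) = -9 - 1*(-3) = -9 + 3 = -6)
T(m, K) = 18 - 3*m*K² (T(m, K) = -3*((K*m)*K - 6) = -3*(m*K² - 6) = -3*(-6 + m*K²) = 18 - 3*m*K²)
-305 + T(-16, N(l(-2, 2))) = -305 + (18 - 3*(-16)*2²) = -305 + (18 - 3*(-16)*4) = -305 + (18 + 192) = -305 + 210 = -95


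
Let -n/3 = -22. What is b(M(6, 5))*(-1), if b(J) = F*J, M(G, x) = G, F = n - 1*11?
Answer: -330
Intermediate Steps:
n = 66 (n = -3*(-22) = 66)
F = 55 (F = 66 - 1*11 = 66 - 11 = 55)
b(J) = 55*J
b(M(6, 5))*(-1) = (55*6)*(-1) = 330*(-1) = -330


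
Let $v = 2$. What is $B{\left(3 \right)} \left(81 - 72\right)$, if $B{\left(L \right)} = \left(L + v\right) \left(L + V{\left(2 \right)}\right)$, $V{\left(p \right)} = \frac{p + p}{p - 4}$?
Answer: $45$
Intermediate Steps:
$V{\left(p \right)} = \frac{2 p}{-4 + p}$
$B{\left(L \right)} = \left(-2 + L\right) \left(2 + L\right)$ ($B{\left(L \right)} = \left(L + 2\right) \left(L + 2 \cdot 2 \frac{1}{-4 + 2}\right) = \left(2 + L\right) \left(L + 2 \cdot 2 \frac{1}{-2}\right) = \left(2 + L\right) \left(L + 2 \cdot 2 \left(- \frac{1}{2}\right)\right) = \left(2 + L\right) \left(L - 2\right) = \left(2 + L\right) \left(-2 + L\right) = \left(-2 + L\right) \left(2 + L\right)$)
$B{\left(3 \right)} \left(81 - 72\right) = \left(-4 + 3^{2}\right) \left(81 - 72\right) = \left(-4 + 9\right) \left(81 - 72\right) = 5 \left(81 - 72\right) = 5 \cdot 9 = 45$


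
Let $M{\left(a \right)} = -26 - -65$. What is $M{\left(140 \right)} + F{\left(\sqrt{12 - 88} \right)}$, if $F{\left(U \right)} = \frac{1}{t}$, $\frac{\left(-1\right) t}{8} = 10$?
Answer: $\frac{3119}{80} \approx 38.987$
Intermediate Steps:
$t = -80$ ($t = \left(-8\right) 10 = -80$)
$M{\left(a \right)} = 39$ ($M{\left(a \right)} = -26 + 65 = 39$)
$F{\left(U \right)} = - \frac{1}{80}$ ($F{\left(U \right)} = \frac{1}{-80} = - \frac{1}{80}$)
$M{\left(140 \right)} + F{\left(\sqrt{12 - 88} \right)} = 39 - \frac{1}{80} = \frac{3119}{80}$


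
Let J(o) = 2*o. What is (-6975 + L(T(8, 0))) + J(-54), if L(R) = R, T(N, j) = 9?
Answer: -7074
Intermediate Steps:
(-6975 + L(T(8, 0))) + J(-54) = (-6975 + 9) + 2*(-54) = -6966 - 108 = -7074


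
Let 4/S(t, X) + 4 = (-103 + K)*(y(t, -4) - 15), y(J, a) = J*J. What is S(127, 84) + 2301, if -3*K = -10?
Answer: 5543221743/2409049 ≈ 2301.0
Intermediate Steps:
y(J, a) = J²
K = 10/3 (K = -⅓*(-10) = 10/3 ≈ 3.3333)
S(t, X) = 4/(1491 - 299*t²/3) (S(t, X) = 4/(-4 + (-103 + 10/3)*(t² - 15)) = 4/(-4 - 299*(-15 + t²)/3) = 4/(-4 + (1495 - 299*t²/3)) = 4/(1491 - 299*t²/3))
S(127, 84) + 2301 = -12/(-4473 + 299*127²) + 2301 = -12/(-4473 + 299*16129) + 2301 = -12/(-4473 + 4822571) + 2301 = -12/4818098 + 2301 = -12*1/4818098 + 2301 = -6/2409049 + 2301 = 5543221743/2409049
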